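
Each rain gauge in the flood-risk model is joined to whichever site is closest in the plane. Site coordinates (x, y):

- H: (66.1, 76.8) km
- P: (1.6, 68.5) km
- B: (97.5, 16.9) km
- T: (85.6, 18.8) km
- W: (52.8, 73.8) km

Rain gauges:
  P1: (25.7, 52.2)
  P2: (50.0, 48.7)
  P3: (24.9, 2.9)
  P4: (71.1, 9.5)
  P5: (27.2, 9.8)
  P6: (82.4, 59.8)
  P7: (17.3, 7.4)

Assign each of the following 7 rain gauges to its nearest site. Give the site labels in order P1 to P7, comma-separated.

P1 → P (d²=846.50)
P2 → W (d²=637.85)
P3 → T (d²=3937.30)
P4 → T (d²=296.74)
P5 → T (d²=3491.56)
P6 → H (d²=554.69)
P7 → P (d²=3979.70)

P, W, T, T, T, H, P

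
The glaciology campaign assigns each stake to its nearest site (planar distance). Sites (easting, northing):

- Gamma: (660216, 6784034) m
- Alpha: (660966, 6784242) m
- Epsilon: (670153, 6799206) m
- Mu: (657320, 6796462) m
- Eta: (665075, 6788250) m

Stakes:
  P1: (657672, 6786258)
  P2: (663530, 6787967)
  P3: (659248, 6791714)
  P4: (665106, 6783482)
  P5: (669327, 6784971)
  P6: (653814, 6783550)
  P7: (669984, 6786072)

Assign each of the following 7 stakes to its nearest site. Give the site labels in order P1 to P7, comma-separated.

P1 → Gamma (d²=11418112.00)
P2 → Eta (d²=2467114.00)
P3 → Mu (d²=26260688.00)
P4 → Alpha (d²=17717200.00)
P5 → Eta (d²=28831345.00)
P6 → Gamma (d²=41219860.00)
P7 → Eta (d²=28841965.00)

Gamma, Eta, Mu, Alpha, Eta, Gamma, Eta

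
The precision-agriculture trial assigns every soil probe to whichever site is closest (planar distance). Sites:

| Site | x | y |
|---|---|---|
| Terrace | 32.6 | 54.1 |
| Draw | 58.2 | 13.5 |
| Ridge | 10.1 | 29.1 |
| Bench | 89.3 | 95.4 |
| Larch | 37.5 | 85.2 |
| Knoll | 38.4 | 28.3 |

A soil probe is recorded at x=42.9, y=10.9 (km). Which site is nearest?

Squared distances to each site:
Terrace: 1972.330; Draw: 240.850; Ridge: 1407.080; Bench: 9293.210; Larch: 5549.650; Knoll: 323.010.
Minimum at Draw.

Draw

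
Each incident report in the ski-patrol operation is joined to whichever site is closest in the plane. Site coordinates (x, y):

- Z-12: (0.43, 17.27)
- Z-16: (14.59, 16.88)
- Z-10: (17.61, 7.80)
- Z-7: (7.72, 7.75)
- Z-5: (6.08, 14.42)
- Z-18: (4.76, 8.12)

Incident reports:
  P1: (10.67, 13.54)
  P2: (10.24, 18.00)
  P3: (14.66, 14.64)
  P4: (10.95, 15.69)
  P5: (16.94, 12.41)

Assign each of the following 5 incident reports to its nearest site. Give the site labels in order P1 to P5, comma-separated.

Z-5, Z-16, Z-16, Z-16, Z-10

P1 → Z-5 (d²=21.84)
P2 → Z-16 (d²=20.18)
P3 → Z-16 (d²=5.02)
P4 → Z-16 (d²=14.67)
P5 → Z-10 (d²=21.70)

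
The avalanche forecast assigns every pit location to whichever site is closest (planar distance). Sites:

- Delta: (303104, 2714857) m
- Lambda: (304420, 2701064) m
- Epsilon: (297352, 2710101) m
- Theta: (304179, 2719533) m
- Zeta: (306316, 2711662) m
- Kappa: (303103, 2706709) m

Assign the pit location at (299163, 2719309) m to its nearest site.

Squared distances to each site:
Delta: 35351785.000; Lambda: 360516074.000; Epsilon: 88066985.000; Theta: 25210432.000; Zeta: 109642018.000; Kappa: 174283600.000.
Minimum at Theta.

Theta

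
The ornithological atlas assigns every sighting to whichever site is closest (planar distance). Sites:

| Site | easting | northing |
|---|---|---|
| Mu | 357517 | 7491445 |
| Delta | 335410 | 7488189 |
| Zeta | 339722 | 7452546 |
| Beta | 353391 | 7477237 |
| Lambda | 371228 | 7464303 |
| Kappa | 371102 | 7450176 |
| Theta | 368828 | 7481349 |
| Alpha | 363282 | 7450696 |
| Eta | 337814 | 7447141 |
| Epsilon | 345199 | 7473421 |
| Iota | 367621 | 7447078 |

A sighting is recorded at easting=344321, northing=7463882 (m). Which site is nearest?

Epsilon

Squared distances to each site:
Mu: 933853385.000; Delta: 670236170.000; Zeta: 149655697.000; Beta: 260620925.000; Lambda: 724163890.000; Kappa: 905076397.000; Theta: 905689138.000; Alpha: 533390117.000; Eta: 322602130.000; Epsilon: 91763405.000; Iota: 825264416.000.
Minimum at Epsilon.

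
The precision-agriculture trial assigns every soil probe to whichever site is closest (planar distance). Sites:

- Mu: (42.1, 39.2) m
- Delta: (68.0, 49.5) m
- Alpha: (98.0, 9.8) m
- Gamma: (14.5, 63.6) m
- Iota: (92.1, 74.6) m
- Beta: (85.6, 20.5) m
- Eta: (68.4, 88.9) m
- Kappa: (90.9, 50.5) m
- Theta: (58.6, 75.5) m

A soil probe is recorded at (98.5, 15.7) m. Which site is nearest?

Squared distances to each site:
Mu: 3733.210; Delta: 2072.690; Alpha: 35.060; Gamma: 9350.410; Iota: 3510.170; Beta: 189.450; Eta: 6264.250; Kappa: 1268.800; Theta: 5168.050.
Minimum at Alpha.

Alpha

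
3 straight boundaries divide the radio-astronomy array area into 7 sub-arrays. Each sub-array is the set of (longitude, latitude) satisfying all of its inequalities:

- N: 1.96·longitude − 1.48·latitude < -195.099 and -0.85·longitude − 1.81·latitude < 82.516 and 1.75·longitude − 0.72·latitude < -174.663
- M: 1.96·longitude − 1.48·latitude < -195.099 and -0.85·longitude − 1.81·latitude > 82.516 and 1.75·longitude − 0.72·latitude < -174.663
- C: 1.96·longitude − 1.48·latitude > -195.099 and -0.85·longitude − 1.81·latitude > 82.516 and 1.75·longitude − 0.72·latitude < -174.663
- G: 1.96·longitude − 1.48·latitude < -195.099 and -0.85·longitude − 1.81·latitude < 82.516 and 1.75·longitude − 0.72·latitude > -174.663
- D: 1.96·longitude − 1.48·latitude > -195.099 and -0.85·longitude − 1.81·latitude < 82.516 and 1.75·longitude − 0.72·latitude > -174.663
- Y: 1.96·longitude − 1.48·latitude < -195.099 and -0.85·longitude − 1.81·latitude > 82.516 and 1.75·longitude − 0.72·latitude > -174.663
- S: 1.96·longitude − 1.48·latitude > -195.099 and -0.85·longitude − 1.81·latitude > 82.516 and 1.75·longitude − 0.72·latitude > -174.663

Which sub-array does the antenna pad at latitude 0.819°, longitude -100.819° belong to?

M

1.96·-100.819 − 1.48·0.819 = -198.817, which is < -195.099
-0.85·-100.819 − 1.81·0.819 = 84.214, which is > 82.516
1.75·-100.819 − 0.72·0.819 = -177.023, which is < -174.663
This sign pattern matches M.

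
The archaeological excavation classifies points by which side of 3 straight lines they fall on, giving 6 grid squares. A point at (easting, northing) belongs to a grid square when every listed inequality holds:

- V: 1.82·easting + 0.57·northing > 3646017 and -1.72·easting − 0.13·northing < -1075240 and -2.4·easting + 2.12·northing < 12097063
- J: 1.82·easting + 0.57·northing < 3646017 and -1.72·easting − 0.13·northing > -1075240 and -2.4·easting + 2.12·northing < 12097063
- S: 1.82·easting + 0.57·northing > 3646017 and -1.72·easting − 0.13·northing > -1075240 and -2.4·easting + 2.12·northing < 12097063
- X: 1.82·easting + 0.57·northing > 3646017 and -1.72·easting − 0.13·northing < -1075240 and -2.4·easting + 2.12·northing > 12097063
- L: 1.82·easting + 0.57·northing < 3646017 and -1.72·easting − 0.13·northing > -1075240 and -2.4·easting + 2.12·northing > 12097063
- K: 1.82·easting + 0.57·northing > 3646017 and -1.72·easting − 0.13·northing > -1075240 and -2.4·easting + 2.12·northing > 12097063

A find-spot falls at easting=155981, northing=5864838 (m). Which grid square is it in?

1.82·155981 + 0.57·5864838 = 3626843.080, which is < 3646017
-1.72·155981 − 0.13·5864838 = -1030716.260, which is > -1075240
-2.4·155981 + 2.12·5864838 = 12059102.160, which is < 12097063
This sign pattern matches J.

J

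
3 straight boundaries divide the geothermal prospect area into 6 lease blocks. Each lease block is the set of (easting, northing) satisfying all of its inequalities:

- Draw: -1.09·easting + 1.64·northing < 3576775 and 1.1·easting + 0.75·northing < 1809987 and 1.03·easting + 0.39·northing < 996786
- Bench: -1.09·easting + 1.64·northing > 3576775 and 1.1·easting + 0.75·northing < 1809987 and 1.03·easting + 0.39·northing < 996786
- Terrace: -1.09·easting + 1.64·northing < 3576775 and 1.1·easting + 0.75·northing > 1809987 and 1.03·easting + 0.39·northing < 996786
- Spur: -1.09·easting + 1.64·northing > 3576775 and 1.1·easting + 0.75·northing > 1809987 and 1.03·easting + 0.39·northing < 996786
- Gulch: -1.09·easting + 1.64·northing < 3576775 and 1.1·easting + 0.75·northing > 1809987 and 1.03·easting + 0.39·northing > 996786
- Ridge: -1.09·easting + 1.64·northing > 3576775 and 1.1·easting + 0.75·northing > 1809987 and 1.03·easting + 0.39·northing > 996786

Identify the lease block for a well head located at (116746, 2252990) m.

-1.09·116746 + 1.64·2252990 = 3567650.460, which is < 3576775
1.1·116746 + 0.75·2252990 = 1818163.100, which is > 1809987
1.03·116746 + 0.39·2252990 = 998914.480, which is > 996786
This sign pattern matches Gulch.

Gulch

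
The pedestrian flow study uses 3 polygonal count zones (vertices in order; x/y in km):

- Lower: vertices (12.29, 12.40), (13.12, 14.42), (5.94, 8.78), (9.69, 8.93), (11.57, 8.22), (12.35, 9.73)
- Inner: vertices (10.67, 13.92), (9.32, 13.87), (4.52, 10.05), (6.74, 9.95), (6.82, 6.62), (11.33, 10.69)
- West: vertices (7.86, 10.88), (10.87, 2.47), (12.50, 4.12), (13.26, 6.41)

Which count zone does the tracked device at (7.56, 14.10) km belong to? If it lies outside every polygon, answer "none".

Cast a ray rightward from (7.56, 14.10). For each polygon, the edges (by vertex number in listed order) whose endpoints lie on opposite sides of y = 14.10, where each meets that height, and whether that is right or left of the point:
Lower: 1–2 at x≈12.989 (right), 2–3 at x≈12.713 (right) → 2 crossings.
Inner: no edge straddles that height → 0 crossings.
West: no edge straddles that height → 0 crossings.
All counts are even, so the point lies outside every listed polygon.

none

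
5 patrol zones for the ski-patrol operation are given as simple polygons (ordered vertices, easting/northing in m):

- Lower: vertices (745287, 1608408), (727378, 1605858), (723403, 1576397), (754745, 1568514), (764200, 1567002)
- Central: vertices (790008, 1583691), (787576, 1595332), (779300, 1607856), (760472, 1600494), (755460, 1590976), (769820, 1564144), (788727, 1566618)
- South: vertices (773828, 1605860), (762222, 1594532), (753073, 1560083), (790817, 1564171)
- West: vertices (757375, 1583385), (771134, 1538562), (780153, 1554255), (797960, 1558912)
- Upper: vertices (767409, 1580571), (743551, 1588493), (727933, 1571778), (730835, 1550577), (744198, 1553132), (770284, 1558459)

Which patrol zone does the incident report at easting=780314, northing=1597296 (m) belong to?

Central

Cast a ray rightward from (780314, 1597296). For each polygon, the edges (by vertex number in listed order) whose endpoints lie on opposite sides of northing = 1597296, where each meets that height, and whether that is right or left of the point:
Lower: 2–3 at easting≈726222.8 (left), 5–1 at easting≈750362.6 (left) → 0 crossings.
Central: 2–3 at easting≈786278.2 (right), 4–5 at easting≈758788.0 (left) → 1 crossing.
South: 1–2 at easting≈765053.8 (left), 4–1 at easting≈777318.0 (left) → 0 crossings.
West: no edge straddles that height → 0 crossings.
Upper: no edge straddles that height → 0 crossings.
Only Central has an odd count, so the point is inside Central.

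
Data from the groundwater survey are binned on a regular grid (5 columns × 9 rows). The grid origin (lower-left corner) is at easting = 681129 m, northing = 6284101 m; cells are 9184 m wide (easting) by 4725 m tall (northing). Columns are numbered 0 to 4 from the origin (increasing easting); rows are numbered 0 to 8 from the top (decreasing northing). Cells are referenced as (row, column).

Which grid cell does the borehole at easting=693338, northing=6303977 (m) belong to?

(4, 1)

Column index: ⌊(693338 − 681129) / 9184⌋ = ⌊1.329⌋ = 1
Row offset from origin: ⌊(6303977 − 6284101) / 4725⌋ = ⌊4.207⌋ = 4 → row 4 (counted from top)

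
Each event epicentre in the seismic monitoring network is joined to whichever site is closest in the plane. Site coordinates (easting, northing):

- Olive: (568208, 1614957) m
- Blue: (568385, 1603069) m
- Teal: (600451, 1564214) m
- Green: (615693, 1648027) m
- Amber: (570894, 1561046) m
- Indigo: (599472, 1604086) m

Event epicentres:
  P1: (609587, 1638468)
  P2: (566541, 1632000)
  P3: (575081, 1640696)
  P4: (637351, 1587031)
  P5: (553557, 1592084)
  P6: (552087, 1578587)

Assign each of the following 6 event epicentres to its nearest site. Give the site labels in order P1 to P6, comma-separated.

P1 → Green (d²=128657717.00)
P2 → Olive (d²=293242738.00)
P3 → Olive (d²=709734250.00)
P4 → Indigo (d²=1725691666.00)
P5 → Blue (d²=340539809.00)
P6 → Amber (d²=661389930.00)

Green, Olive, Olive, Indigo, Blue, Amber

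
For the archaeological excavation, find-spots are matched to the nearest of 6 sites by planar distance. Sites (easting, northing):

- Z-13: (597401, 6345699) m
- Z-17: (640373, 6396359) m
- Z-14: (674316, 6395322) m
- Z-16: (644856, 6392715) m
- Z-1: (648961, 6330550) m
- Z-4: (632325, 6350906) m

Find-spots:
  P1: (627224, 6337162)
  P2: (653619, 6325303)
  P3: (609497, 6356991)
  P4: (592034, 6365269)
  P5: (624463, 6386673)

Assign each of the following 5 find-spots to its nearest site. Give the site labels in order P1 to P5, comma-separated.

Z-4, Z-1, Z-13, Z-13, Z-17

P1 → Z-4 (d²=214917737.00)
P2 → Z-1 (d²=49227973.00)
P3 → Z-13 (d²=273822480.00)
P4 → Z-13 (d²=411789589.00)
P5 → Z-17 (d²=346946696.00)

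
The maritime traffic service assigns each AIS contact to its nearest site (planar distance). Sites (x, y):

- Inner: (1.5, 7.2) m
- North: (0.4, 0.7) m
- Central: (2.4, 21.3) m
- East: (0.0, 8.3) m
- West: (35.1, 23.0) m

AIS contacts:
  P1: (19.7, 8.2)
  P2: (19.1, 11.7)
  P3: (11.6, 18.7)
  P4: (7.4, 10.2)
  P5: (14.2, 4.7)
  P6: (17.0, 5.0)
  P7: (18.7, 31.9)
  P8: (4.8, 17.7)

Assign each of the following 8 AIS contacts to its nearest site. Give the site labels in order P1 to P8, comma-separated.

Inner, Inner, Central, Inner, Inner, Inner, West, Central

P1 → Inner (d²=332.24)
P2 → Inner (d²=330.01)
P3 → Central (d²=91.40)
P4 → Inner (d²=43.81)
P5 → Inner (d²=167.54)
P6 → Inner (d²=245.09)
P7 → West (d²=348.17)
P8 → Central (d²=18.72)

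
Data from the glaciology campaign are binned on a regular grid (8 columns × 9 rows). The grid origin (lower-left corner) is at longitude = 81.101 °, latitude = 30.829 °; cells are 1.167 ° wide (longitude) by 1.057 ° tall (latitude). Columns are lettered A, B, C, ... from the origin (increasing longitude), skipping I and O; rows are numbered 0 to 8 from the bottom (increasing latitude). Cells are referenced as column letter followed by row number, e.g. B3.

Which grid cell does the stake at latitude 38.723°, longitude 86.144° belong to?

E7

Column index: ⌊(86.144 − 81.101) / 1.167⌋ = ⌊4.321⌋ = 4 → column E
Row offset from origin: ⌊(38.723 − 30.829) / 1.057⌋ = ⌊7.468⌋ = 7 → row 7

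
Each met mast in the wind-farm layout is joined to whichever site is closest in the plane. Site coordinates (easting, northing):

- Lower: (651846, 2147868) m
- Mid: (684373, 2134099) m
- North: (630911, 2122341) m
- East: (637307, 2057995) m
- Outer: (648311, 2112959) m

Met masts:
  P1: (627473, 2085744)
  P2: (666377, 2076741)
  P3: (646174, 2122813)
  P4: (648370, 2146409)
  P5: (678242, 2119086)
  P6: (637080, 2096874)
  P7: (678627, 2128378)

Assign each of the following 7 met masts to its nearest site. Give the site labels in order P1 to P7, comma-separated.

East, East, Outer, Lower, Mid, Outer, Mid

P1 → East (d²=866714557.00)
P2 → East (d²=1196477416.00)
P3 → Outer (d²=101668085.00)
P4 → Lower (d²=14211257.00)
P5 → Mid (d²=262979330.00)
P6 → Outer (d²=384862586.00)
P7 → Mid (d²=65746357.00)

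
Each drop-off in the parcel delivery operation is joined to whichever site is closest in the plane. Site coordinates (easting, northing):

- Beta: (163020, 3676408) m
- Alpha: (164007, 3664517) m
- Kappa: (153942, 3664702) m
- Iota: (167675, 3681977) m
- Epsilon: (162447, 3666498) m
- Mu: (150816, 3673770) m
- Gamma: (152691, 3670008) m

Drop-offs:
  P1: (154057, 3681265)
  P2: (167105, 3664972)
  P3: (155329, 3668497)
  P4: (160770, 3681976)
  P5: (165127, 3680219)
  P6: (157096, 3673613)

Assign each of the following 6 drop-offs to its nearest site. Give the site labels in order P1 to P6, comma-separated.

P1 → Mu (d²=66679106.00)
P2 → Alpha (d²=9804629.00)
P3 → Gamma (d²=9242165.00)
P4 → Beta (d²=36065124.00)
P5 → Iota (d²=9582868.00)
P6 → Gamma (d²=32400050.00)

Mu, Alpha, Gamma, Beta, Iota, Gamma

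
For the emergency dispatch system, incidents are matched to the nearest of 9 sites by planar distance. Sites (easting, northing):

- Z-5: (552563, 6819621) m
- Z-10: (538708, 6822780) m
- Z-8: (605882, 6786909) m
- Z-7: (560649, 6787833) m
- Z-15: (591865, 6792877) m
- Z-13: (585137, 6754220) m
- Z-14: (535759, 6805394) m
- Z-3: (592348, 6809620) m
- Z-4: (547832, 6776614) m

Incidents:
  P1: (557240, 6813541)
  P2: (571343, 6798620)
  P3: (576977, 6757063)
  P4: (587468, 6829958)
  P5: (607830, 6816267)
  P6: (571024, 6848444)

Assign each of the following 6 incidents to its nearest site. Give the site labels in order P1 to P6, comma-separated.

Z-5, Z-7, Z-13, Z-3, Z-3, Z-5

P1 → Z-5 (d²=58840729.00)
P2 → Z-7 (d²=230721005.00)
P3 → Z-13 (d²=74668249.00)
P4 → Z-3 (d²=437448644.00)
P5 → Z-3 (d²=283874933.00)
P6 → Z-5 (d²=1171573850.00)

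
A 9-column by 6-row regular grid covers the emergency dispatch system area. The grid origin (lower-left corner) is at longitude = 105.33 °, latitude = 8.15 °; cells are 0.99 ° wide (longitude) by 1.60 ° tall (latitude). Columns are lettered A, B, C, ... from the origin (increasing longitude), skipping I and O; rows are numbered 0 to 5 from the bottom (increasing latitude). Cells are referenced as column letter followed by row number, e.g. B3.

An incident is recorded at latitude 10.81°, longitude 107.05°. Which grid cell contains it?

Column index: ⌊(107.05 − 105.33) / 0.99⌋ = ⌊1.737⌋ = 1 → column B
Row offset from origin: ⌊(10.81 − 8.15) / 1.60⌋ = ⌊1.663⌋ = 1 → row 1

B1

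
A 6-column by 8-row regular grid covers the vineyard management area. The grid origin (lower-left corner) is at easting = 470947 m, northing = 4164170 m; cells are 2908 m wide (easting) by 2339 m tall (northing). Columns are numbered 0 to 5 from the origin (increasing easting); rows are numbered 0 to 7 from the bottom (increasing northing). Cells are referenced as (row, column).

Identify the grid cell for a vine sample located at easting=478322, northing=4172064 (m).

Column index: ⌊(478322 − 470947) / 2908⌋ = ⌊2.536⌋ = 2
Row offset from origin: ⌊(4172064 − 4164170) / 2339⌋ = ⌊3.375⌋ = 3 → row 3

(3, 2)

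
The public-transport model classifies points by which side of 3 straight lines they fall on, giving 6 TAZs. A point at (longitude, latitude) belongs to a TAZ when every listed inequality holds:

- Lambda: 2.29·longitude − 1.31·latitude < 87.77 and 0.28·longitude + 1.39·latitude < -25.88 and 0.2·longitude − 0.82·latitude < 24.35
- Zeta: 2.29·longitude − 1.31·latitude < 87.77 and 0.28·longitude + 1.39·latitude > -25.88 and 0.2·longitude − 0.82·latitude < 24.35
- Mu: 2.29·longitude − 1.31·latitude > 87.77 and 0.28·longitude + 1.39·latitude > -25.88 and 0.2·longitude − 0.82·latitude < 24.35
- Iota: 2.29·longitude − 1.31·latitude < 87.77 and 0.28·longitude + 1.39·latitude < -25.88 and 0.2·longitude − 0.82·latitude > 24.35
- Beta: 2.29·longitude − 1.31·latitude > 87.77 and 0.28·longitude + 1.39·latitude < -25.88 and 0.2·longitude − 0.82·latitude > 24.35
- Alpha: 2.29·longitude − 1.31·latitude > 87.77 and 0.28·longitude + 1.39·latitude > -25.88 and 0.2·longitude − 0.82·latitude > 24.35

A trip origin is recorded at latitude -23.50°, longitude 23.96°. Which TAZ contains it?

2.29·23.96 − 1.31·-23.50 = 85.653, which is < 87.77
0.28·23.96 + 1.39·-23.50 = -25.956, which is < -25.88
0.2·23.96 − 0.82·-23.50 = 24.062, which is < 24.35
This sign pattern matches Lambda.

Lambda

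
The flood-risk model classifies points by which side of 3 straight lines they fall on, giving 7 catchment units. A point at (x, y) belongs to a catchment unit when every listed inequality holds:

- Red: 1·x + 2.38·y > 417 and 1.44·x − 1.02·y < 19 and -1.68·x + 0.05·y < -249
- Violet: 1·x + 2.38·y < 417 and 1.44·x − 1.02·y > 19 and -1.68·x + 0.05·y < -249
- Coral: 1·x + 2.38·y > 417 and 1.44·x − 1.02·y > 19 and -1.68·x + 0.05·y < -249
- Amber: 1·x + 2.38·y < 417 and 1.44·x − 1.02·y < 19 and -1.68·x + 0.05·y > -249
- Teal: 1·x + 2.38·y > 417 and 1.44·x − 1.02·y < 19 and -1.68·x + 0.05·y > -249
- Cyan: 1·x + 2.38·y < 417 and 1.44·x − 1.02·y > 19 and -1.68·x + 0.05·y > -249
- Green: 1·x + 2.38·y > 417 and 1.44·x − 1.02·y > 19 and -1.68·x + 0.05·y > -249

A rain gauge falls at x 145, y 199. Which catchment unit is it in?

1·145 + 2.38·199 = 618.620, which is > 417
1.44·145 − 1.02·199 = 5.820, which is < 19
-1.68·145 + 0.05·199 = -233.650, which is > -249
This sign pattern matches Teal.

Teal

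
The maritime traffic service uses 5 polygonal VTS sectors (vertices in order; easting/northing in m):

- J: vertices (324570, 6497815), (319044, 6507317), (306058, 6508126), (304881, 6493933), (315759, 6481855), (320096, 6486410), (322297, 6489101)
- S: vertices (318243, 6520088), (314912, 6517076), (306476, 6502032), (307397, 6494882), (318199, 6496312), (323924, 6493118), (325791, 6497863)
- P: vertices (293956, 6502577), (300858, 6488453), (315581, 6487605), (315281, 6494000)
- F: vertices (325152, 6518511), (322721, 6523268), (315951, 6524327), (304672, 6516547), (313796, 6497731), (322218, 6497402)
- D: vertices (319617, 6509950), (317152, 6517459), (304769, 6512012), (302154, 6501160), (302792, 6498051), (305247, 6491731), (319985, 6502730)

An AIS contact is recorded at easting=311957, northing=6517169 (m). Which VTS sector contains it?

Cast a ray rightward from (311957, 6517169). For each polygon, the edges (by vertex number in listed order) whose endpoints lie on opposite sides of northing = 6517169, where each meets that height, and whether that is right or left of the point:
J: no edge straddles that height → 0 crossings.
S: 1–2 at easting≈315014.8 (right), 7–1 at easting≈319234.3 (right) → 2 crossings.
P: no edge straddles that height → 0 crossings.
F: 3–4 at easting≈305573.7 (left), 6–1 at easting≈324965.5 (right) → 1 crossing.
D: 1–2 at easting≈317247.2 (right), 2–3 at easting≈316492.7 (right) → 2 crossings.
Only F has an odd count, so the point is inside F.

F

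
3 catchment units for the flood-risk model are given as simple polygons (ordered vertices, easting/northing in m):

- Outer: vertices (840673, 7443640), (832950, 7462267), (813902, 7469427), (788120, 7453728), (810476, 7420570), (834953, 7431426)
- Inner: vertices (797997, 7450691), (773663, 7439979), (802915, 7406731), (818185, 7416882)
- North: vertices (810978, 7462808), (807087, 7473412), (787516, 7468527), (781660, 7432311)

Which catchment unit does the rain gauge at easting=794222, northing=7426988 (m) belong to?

Inner

Cast a ray rightward from (794222, 7426988). For each polygon, the edges (by vertex number in listed order) whose endpoints lie on opposite sides of northing = 7426988, where each meets that height, and whether that is right or left of the point:
Outer: 4–5 at easting≈806148.8 (right), 5–6 at easting≈824946.7 (right) → 2 crossings.
Inner: 2–3 at easting≈785092.6 (left), 4–1 at easting≈812150.5 (right) → 1 crossing.
North: no edge straddles that height → 0 crossings.
Only Inner has an odd count, so the point is inside Inner.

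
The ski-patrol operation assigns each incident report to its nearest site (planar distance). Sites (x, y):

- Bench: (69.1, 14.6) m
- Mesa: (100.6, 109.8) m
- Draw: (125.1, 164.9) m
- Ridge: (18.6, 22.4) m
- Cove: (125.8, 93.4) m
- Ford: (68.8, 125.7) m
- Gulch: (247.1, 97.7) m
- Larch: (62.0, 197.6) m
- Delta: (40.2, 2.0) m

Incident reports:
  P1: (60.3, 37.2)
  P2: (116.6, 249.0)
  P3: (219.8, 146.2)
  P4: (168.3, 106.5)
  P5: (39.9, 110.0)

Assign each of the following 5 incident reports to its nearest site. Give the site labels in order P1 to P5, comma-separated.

Bench, Larch, Gulch, Cove, Ford

P1 → Bench (d²=588.20)
P2 → Larch (d²=5623.12)
P3 → Gulch (d²=3097.54)
P4 → Cove (d²=1977.86)
P5 → Ford (d²=1081.70)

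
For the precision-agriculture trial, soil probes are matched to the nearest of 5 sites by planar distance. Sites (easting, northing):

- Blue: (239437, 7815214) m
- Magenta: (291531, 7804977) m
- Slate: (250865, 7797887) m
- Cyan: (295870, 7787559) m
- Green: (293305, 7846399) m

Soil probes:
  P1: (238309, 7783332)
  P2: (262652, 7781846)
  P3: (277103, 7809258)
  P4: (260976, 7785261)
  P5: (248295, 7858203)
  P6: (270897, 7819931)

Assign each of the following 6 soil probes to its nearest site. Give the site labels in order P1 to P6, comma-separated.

Slate, Slate, Magenta, Slate, Blue, Magenta

P1 → Slate (d²=369501161.00)
P2 → Slate (d²=396247050.00)
P3 → Magenta (d²=226494145.00)
P4 → Slate (d²=261648197.00)
P5 → Blue (d²=1926518285.00)
P6 → Magenta (d²=649384072.00)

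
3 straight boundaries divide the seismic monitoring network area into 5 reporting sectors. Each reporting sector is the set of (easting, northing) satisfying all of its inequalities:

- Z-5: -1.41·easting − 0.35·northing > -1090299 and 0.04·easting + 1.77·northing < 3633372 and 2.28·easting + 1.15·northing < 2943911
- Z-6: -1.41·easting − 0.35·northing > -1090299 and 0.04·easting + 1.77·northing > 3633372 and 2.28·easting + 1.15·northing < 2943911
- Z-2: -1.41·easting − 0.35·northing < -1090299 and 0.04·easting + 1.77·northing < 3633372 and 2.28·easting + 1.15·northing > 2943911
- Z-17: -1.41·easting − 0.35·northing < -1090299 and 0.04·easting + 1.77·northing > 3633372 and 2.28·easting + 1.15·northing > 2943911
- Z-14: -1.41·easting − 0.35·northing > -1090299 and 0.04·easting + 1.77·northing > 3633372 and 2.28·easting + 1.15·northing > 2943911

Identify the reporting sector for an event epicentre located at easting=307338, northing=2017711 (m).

-1.41·307338 − 0.35·2017711 = -1139545.430, which is < -1090299
0.04·307338 + 1.77·2017711 = 3583641.990, which is < 3633372
2.28·307338 + 1.15·2017711 = 3021098.290, which is > 2943911
This sign pattern matches Z-2.

Z-2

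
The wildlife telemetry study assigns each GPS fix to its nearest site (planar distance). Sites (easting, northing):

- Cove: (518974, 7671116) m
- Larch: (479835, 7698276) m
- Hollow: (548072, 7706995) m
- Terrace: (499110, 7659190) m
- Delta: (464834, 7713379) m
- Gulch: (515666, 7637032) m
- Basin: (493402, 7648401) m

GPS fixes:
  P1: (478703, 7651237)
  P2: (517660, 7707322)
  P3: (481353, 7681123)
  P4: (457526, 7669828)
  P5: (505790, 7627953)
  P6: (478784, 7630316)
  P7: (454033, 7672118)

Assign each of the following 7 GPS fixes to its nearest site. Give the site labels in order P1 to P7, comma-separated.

Basin, Hollow, Larch, Larch, Gulch, Basin, Larch

P1 → Basin (d²=224103497.00)
P2 → Hollow (d²=924996673.00)
P3 → Larch (d²=296529733.00)
P4 → Larch (d²=1306980185.00)
P5 → Gulch (d²=179963617.00)
P6 → Basin (d²=540753149.00)
P7 → Larch (d²=1349984168.00)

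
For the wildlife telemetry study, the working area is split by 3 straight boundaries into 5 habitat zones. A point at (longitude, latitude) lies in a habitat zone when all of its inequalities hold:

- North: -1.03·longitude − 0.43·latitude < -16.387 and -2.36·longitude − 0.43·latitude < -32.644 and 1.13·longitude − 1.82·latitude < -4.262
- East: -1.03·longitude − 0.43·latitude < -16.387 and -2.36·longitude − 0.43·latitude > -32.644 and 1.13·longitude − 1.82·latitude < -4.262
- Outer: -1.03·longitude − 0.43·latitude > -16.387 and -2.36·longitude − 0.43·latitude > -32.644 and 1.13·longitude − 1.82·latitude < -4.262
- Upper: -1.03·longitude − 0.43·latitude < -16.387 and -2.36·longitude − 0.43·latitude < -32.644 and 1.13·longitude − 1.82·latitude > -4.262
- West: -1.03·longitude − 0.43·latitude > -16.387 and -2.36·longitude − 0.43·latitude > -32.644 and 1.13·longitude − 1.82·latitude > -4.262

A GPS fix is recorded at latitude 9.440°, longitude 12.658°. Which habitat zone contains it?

-1.03·12.658 − 0.43·9.440 = -17.097, which is < -16.387
-2.36·12.658 − 0.43·9.440 = -33.932, which is < -32.644
1.13·12.658 − 1.82·9.440 = -2.877, which is > -4.262
This sign pattern matches Upper.

Upper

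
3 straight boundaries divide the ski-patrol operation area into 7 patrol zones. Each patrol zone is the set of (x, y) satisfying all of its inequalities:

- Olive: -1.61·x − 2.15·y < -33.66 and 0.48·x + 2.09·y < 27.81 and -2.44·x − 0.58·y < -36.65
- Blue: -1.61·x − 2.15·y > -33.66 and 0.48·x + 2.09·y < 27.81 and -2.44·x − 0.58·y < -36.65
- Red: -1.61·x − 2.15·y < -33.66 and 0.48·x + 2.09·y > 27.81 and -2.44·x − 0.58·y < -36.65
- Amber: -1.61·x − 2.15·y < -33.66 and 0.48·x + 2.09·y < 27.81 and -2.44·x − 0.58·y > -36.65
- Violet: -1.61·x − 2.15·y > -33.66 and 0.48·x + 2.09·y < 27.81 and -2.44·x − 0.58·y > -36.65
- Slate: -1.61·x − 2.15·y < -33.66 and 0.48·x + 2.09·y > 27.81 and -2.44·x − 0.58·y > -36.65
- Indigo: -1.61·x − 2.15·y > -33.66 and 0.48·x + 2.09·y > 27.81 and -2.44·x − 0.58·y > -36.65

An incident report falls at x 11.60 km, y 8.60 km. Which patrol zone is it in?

Amber

-1.61·11.60 − 2.15·8.60 = -37.166, which is < -33.66
0.48·11.60 + 2.09·8.60 = 23.542, which is < 27.81
-2.44·11.60 − 0.58·8.60 = -33.292, which is > -36.65
This sign pattern matches Amber.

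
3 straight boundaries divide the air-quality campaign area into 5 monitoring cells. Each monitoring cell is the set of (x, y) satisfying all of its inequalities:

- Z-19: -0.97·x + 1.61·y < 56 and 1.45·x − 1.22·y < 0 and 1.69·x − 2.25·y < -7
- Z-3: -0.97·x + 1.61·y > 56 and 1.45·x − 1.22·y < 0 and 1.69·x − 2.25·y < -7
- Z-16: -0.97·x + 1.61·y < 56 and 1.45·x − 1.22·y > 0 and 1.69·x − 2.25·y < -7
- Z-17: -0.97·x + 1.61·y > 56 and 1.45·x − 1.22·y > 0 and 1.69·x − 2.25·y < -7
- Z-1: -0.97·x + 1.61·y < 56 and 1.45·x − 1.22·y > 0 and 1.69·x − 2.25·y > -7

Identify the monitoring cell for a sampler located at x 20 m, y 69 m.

-0.97·20 + 1.61·69 = 91.690, which is > 56
1.45·20 − 1.22·69 = -55.180, which is < 0
1.69·20 − 2.25·69 = -121.450, which is < -7
This sign pattern matches Z-3.

Z-3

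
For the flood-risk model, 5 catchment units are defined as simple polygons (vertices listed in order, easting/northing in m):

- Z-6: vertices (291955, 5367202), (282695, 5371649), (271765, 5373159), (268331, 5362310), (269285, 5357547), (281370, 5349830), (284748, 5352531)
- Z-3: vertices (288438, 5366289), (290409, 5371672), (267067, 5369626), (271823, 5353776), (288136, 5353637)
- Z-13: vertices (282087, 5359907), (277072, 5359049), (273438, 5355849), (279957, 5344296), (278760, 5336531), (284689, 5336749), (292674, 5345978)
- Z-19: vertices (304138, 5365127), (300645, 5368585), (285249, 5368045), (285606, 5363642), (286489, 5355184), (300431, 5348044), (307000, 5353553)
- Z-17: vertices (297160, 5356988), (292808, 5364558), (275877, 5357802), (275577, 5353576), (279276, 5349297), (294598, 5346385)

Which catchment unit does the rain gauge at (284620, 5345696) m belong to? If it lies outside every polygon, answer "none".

Z-13

Cast a ray rightward from (284620, 5345696). For each polygon, the edges (by vertex number in listed order) whose endpoints lie on opposite sides of northing = 5345696, where each meets that height, and whether that is right or left of the point:
Z-6: no edge straddles that height → 0 crossings.
Z-3: no edge straddles that height → 0 crossings.
Z-13: 3–4 at easting≈279167.0 (left), 6–7 at easting≈292430.0 (right) → 1 crossing.
Z-19: no edge straddles that height → 0 crossings.
Z-17: no edge straddles that height → 0 crossings.
Only Z-13 has an odd count, so the point is inside Z-13.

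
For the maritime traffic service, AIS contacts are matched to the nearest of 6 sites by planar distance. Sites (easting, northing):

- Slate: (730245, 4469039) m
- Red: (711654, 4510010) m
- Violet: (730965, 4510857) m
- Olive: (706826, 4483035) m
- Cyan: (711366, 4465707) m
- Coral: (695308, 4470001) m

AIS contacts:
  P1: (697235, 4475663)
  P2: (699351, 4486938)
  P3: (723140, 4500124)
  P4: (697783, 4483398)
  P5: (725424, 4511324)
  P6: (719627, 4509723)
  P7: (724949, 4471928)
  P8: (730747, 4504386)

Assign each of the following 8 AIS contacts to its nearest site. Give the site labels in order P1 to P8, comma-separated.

Coral, Olive, Violet, Olive, Violet, Red, Slate, Violet

P1 → Coral (d²=35771573.00)
P2 → Olive (d²=71109034.00)
P3 → Violet (d²=176427914.00)
P4 → Olive (d²=81907618.00)
P5 → Violet (d²=30920770.00)
P6 → Red (d²=63651098.00)
P7 → Slate (d²=36393937.00)
P8 → Violet (d²=41921365.00)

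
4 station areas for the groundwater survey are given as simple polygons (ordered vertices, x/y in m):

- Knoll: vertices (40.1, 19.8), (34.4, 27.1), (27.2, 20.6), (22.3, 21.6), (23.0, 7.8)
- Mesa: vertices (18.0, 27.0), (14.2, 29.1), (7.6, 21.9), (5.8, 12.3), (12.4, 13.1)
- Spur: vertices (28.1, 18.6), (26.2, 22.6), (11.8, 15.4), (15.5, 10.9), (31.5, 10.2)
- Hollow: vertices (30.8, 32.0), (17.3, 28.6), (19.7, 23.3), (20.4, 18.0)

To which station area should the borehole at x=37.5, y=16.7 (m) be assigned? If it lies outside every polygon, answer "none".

none

Cast a ray rightward from (37.5, 16.7). For each polygon, the edges (by vertex number in listed order) whose endpoints lie on opposite sides of y = 16.7, where each meets that height, and whether that is right or left of the point:
Knoll: 4–5 at x≈22.55 (left), 5–1 at x≈35.68 (left) → 0 crossings.
Mesa: 3–4 at x≈6.62 (left), 5–1 at x≈13.85 (left) → 0 crossings.
Spur: 2–3 at x≈14.40 (left), 5–1 at x≈28.87 (left) → 0 crossings.
Hollow: no edge straddles that height → 0 crossings.
All counts are even, so the point lies outside every listed polygon.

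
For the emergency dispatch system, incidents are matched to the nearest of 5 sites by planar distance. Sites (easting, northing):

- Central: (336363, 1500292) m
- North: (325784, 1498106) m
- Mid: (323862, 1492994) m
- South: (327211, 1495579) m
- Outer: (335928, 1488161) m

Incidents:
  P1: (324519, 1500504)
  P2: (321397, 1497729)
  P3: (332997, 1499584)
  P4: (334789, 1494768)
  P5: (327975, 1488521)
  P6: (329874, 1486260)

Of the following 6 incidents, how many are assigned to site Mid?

P1 → North
P2 → North
P3 → Central
P4 → Central
P5 → Mid
P6 → Outer
1 of the 6 goes to Mid.

1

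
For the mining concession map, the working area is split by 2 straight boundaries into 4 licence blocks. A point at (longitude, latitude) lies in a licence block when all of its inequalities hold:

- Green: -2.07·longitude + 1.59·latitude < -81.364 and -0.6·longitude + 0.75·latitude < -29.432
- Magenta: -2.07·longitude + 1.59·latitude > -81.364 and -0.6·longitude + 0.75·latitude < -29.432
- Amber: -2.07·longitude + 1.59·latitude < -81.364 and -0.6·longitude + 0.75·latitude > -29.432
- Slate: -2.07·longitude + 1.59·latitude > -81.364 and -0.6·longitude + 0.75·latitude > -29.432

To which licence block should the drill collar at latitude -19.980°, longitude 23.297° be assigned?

-2.07·23.297 + 1.59·-19.980 = -79.993, which is > -81.364
-0.6·23.297 + 0.75·-19.980 = -28.963, which is > -29.432
This sign pattern matches Slate.

Slate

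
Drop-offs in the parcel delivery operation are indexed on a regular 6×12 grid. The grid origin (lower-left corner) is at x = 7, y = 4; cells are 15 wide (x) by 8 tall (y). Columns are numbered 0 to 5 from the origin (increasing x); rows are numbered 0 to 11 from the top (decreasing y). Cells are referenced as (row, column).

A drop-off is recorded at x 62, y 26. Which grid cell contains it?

Column index: ⌊(62 − 7) / 15⌋ = ⌊3.667⌋ = 3
Row offset from origin: ⌊(26 − 4) / 8⌋ = ⌊2.750⌋ = 2 → row 9 (counted from top)

(9, 3)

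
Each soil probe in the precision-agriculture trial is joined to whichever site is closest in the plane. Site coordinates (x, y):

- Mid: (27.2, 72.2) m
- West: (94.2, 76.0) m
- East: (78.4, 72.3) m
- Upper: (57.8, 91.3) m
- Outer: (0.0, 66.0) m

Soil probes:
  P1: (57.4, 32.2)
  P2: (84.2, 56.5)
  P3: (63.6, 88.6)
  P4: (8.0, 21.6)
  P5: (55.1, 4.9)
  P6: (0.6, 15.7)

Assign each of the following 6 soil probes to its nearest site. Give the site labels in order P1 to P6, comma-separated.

P1 → East (d²=2049.01)
P2 → East (d²=283.28)
P3 → Upper (d²=40.93)
P4 → Outer (d²=2035.36)
P5 → East (d²=5085.65)
P6 → Outer (d²=2530.45)

East, East, Upper, Outer, East, Outer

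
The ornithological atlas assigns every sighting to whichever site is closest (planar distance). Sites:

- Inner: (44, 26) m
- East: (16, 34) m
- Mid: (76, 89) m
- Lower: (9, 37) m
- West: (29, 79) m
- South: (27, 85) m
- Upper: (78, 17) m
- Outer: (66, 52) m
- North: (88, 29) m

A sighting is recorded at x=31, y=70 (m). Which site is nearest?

Squared distances to each site:
Inner: 2105.000; East: 1521.000; Mid: 2386.000; Lower: 1573.000; West: 85.000; South: 241.000; Upper: 5018.000; Outer: 1549.000; North: 4930.000.
Minimum at West.

West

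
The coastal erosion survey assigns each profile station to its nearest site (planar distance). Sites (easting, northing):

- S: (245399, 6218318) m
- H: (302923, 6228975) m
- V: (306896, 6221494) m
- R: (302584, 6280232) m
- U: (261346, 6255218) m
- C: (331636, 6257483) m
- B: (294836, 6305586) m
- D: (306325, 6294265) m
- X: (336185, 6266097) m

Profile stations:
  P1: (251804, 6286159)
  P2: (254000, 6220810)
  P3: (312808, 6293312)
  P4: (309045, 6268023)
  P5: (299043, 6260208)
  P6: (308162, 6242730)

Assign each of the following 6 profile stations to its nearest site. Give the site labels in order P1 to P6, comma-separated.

P1 → U (d²=1048395245.00)
P2 → S (d²=80187265.00)
P3 → D (d²=42937498.00)
P4 → R (d²=190804202.00)
P5 → R (d²=413499257.00)
P6 → H (d²=216647146.00)

U, S, D, R, R, H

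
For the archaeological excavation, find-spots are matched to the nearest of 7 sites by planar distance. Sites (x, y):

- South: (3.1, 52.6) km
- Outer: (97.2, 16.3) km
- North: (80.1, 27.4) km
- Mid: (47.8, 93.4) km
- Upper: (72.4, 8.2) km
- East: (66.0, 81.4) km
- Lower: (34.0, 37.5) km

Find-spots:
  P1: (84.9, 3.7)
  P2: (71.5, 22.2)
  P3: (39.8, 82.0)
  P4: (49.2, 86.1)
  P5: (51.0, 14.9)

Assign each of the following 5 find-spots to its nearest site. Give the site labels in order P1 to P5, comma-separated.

P1 → Upper (d²=176.50)
P2 → North (d²=101.00)
P3 → Mid (d²=193.96)
P4 → Mid (d²=55.25)
P5 → Upper (d²=502.85)

Upper, North, Mid, Mid, Upper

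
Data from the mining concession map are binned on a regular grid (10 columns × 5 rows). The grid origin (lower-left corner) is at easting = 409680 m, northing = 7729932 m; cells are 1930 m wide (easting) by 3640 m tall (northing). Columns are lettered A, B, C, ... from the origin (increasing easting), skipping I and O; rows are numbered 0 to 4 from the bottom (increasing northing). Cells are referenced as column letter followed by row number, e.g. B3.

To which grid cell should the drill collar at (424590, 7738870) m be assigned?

Column index: ⌊(424590 − 409680) / 1930⌋ = ⌊7.725⌋ = 7 → column H
Row offset from origin: ⌊(7738870 − 7729932) / 3640⌋ = ⌊2.455⌋ = 2 → row 2

H2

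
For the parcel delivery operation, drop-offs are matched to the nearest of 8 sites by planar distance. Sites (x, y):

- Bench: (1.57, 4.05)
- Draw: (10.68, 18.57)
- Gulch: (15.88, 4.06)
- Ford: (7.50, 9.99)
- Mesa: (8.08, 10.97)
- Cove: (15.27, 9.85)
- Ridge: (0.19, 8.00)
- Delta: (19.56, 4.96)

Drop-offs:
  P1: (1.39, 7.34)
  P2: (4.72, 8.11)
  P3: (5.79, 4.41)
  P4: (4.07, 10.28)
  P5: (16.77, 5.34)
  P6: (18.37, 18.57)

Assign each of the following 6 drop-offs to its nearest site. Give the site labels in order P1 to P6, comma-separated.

Ridge, Ford, Bench, Ford, Gulch, Draw

P1 → Ridge (d²=1.88)
P2 → Ford (d²=11.26)
P3 → Bench (d²=17.94)
P4 → Ford (d²=11.85)
P5 → Gulch (d²=2.43)
P6 → Draw (d²=59.14)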